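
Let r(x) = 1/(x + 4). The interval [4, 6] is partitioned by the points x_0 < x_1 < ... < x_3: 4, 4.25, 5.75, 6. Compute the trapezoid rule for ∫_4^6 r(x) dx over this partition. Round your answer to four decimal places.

Subinterval widths: 0.25, 1.5, 0.25.
r(4) = 0.125, r(4.25) = 4/33, r(5.75) = 4/39, r(6) = 0.1.
On each subinterval the trapezoid contributes (Δx_i/2)·[r(x_{i-1}) + r(x_i)].
Sum ≈ 0.2239.

0.2239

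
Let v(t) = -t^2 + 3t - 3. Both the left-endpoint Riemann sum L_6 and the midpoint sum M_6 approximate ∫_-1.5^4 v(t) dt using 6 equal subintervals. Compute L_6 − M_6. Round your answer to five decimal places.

L_6 ≈ -20.3640046.
M_6 ≈ -17.9482060.
L_6 − M_6 ≈ -2.41580.

-2.41580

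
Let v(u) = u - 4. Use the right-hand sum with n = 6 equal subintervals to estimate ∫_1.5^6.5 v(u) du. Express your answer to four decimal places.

2.0833

Δu = (6.5 − 1.5)/6 = 5/6.
Right endpoints: 7/3, 19/6, 4, 29/6, 17/3, 6.5.
v(7/3) = -5/3, v(19/6) = -5/6, v(4) = 0, v(29/6) = 5/6, v(17/3) = 5/3, v(6.5) = 2.5.
Sum = Δu · [v(7/3) + v(19/6) + v(4) + ...].
Sum ≈ 2.0833.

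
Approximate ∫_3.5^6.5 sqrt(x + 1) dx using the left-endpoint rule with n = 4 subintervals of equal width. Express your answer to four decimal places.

7.0951

Δx = (6.5 − 3.5)/4 = 0.75.
Left endpoints: 3.5, 4.25, 5, 5.75.
f(3.5) ≈ 2.1213, f(4.25) ≈ 2.2913, f(5) ≈ 2.4495, f(5.75) ≈ 2.5981.
Sum = Δx · [f(3.5) + f(4.25) + f(5) + f(5.75)].
Sum ≈ 7.0951.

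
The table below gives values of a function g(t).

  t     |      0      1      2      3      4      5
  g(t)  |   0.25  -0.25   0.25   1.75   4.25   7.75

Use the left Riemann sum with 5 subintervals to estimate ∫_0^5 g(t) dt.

Δt = 1.
Sum = 1·[0.25 + (-0.25) + 0.25 + 1.75 + 4.25] = 6.25.

6.25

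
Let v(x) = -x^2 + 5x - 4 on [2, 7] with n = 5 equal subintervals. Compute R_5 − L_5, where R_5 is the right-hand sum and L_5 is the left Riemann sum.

R_5 = -30.
L_5 = -10.
R_5 − L_5 = -20.

-20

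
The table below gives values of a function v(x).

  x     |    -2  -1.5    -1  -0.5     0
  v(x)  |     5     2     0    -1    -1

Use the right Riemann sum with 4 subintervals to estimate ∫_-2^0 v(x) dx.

0

Δx = 0.5.
Sum = 0.5·[2 + 0 + (-1) + (-1)] = 0.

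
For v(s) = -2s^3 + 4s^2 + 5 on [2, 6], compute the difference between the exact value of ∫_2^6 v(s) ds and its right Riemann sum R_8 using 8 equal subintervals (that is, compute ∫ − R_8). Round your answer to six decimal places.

75.333333

Exact integral: ∫_2^6 v(s) ds ≈ -342.66666667.
R_8 = -418.
Error ≈ -342.66666667 − (-418) ≈ 75.333333.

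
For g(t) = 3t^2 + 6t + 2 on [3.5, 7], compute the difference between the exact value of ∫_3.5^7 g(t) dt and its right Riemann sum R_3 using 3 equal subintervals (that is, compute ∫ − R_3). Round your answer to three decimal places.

Exact integral: ∫_3.5^7 g(t) dt = 417.375.
R_3 ≈ 496.31944.
Error ≈ 417.375 − 496.31944 ≈ -78.944.

-78.944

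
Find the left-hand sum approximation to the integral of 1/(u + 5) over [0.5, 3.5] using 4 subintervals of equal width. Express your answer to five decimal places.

Δu = (3.5 − 0.5)/4 = 0.75.
Left endpoints: 0.5, 1.25, 2, 2.75.
f(0.5) = 2/11, f(1.25) = 0.16, f(2) = 1/7, f(2.75) = 4/31.
Sum = Δu · [f(0.5) + f(1.25) + f(2) + f(2.75)].
Sum ≈ 0.46028.

0.46028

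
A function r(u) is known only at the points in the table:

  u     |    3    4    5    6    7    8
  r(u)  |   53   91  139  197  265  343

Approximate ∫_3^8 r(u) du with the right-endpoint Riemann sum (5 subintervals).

1035

Δu = 1.
Sum = 1·[91 + 139 + 197 + 265 + 343] = 1035.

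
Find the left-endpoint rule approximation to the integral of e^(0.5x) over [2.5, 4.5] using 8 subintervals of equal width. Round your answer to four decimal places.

Δx = (4.5 − 2.5)/8 = 0.25.
Left endpoints: 2.5, 2.75, 3, 3.25, 3.5, 3.75, 4, 4.25.
f(2.5) ≈ 3.4903, f(2.75) ≈ 3.9551, f(3) ≈ 4.4817, f(3.25) ≈ 5.0784, f(3.5) ≈ 5.7546, f(3.75) ≈ 6.5208, f(4) ≈ 7.3891, f(4.25) ≈ 8.3729.
Sum = Δx · [f(2.5) + f(2.75) + f(3) + ...].
Sum ≈ 11.2607.

11.2607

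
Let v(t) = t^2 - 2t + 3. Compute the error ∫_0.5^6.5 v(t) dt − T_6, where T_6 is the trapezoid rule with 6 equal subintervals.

Exact integral: ∫_0.5^6.5 v(t) dt = 67.5.
T_6 = 68.5.
Error = 67.5 − 68.5 = -1.

-1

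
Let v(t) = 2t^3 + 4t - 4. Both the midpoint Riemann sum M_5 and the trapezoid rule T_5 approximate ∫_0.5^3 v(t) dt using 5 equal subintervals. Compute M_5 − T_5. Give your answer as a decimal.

M_5 = 47.421875.
T_5 = 49.0625.
M_5 − T_5 = -1.640625.

-1.640625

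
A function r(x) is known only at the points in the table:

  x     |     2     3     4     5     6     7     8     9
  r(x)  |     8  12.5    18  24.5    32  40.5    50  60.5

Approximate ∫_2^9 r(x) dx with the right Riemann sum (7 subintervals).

Δx = 1.
Sum = 1·[12.5 + 18 + 24.5 + 32 + 40.5 + 50 + 60.5] = 238.

238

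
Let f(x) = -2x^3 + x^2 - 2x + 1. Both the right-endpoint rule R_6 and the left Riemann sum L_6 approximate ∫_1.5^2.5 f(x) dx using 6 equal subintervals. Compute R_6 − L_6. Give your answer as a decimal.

-3.75

R_6 ≈ -17.84259.
L_6 ≈ -14.09259.
R_6 − L_6 = -3.75.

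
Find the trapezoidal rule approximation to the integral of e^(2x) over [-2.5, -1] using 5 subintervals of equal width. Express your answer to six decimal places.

Δx = (-1 − (-2.5))/5 = 0.3.
f(-2.5) ≈ 0.006738, f(-2.2) ≈ 0.012277, f(-1.9) ≈ 0.022371, f(-1.6) ≈ 0.040762, f(-1.3) ≈ 0.074274, f(-1) ≈ 0.135335.
T_5 = (Δx/2)·[f(x_0) + 2f(x_1) + ... + 2f(x_{4}) + f(x_5)].
Sum ≈ 0.066216.

0.066216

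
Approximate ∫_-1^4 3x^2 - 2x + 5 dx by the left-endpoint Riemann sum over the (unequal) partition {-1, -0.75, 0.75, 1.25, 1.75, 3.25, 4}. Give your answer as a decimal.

Subinterval widths: 0.25, 1.5, 0.5, 0.5, 1.5, 0.75.
Left endpoints: -1, -0.75, 0.75, 1.25, 1.75, 3.25.
f(-1) = 10, f(-0.75) = 8.1875, f(0.75) = 5.1875, f(1.25) = 7.1875, f(1.75) = 10.6875, f(3.25) = 30.1875.
Sum = Σ Δx_i · f(x_i).
Sum = 59.640625.

59.640625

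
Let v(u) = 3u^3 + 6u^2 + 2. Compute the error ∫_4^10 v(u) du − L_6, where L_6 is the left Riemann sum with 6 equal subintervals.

Exact integral: ∫_4^10 v(u) du = 9192.
L_6 = 7605.
Error = 9192 − 7605 = 1587.

1587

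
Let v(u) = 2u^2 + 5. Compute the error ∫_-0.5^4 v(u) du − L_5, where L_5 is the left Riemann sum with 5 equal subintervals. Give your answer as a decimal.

Exact integral: ∫_-0.5^4 v(u) du = 65.25.
L_5 = 52.29.
Error = 65.25 − 52.29 = 12.96.

12.96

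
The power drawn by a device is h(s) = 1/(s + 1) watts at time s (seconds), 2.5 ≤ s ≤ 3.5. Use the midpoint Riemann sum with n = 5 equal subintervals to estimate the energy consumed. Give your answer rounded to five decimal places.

Δs = (3.5 − 2.5)/5 = 0.2.
Midpoints: 2.6, 2.8, 3, 3.2, 3.4.
h(2.6) = 5/18, h(2.8) = 5/19, h(3) = 0.25, h(3.2) = 5/21, h(3.4) = 5/22.
Sum = Δs · [h(2.6) + h(2.8) + h(3) + h(3.2) + h(3.4)].
Sum ≈ 0.25126.

0.25126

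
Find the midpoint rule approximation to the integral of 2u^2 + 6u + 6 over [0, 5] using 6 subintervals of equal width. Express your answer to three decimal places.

Δu = (5 − 0)/6 = 5/6.
Midpoints: 5/12, 1.25, 25/12, 35/12, 3.75, 55/12.
f(5/12) = 637/72, f(1.25) = 16.625, f(25/12) = 1957/72, f(35/12) = 2917/72, f(3.75) = 56.625, f(55/12) = 5437/72.
Sum = Δu · [f(5/12) + f(1.25) + f(25/12) + ...].
Sum ≈ 187.755.

187.755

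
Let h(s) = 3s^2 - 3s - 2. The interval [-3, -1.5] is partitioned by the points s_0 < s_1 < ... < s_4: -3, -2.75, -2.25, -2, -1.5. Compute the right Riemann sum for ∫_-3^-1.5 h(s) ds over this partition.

25.828125

Subinterval widths: 0.25, 0.5, 0.25, 0.5.
Right endpoints: -2.75, -2.25, -2, -1.5.
h(-2.75) = 28.9375, h(-2.25) = 19.9375, h(-2) = 16, h(-1.5) = 9.25.
Sum = Σ Δs_i · h(s_i).
Sum = 25.828125.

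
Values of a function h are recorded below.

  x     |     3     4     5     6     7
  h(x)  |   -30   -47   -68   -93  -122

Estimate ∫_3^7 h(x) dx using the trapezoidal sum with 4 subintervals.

Δx = 1.
T_4 = (1/2)·[(-30) + 2·(-47) + 2·(-68) + 2·(-93) + (-122)] = -284.

-284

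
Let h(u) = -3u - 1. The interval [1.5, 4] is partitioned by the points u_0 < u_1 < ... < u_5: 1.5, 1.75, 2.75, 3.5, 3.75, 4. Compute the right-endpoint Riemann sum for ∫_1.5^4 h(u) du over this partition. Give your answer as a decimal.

-25.75

Subinterval widths: 0.25, 1, 0.75, 0.25, 0.25.
Right endpoints: 1.75, 2.75, 3.5, 3.75, 4.
h(1.75) = -6.25, h(2.75) = -9.25, h(3.5) = -11.5, h(3.75) = -12.25, h(4) = -13.
Sum = Σ Δu_i · h(u_i).
Sum = -25.75.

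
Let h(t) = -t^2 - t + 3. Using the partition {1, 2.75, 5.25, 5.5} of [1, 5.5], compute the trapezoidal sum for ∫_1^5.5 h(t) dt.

-59.75

Subinterval widths: 1.75, 2.5, 0.25.
h(1) = 1, h(2.75) = -7.3125, h(5.25) = -29.8125, h(5.5) = -32.75.
On each subinterval the trapezoid contributes (Δt_i/2)·[h(t_{i-1}) + h(t_i)].
Sum = -59.75.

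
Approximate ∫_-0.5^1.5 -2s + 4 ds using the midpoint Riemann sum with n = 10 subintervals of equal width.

Δs = (1.5 − (-0.5))/10 = 0.2.
Midpoints: -0.4, -0.2, 0, 0.2, 0.4, 0.6, 0.8, 1, 1.2, 1.4.
f(-0.4) = 4.8, f(-0.2) = 4.4, f(0) = 4, f(0.2) = 3.6, f(0.4) = 3.2, f(0.6) = 2.8, f(0.8) = 2.4, f(1) = 2, f(1.2) = 1.6, f(1.4) = 1.2.
Sum = Δs · [f(-0.4) + f(-0.2) + f(0) + ...].
Sum = 6.

6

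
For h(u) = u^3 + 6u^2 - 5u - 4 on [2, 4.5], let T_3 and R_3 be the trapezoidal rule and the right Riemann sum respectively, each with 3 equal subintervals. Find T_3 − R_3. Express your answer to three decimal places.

-70.052

T_3 ≈ 218.69792.
R_3 = 288.75.
T_3 − R_3 ≈ -70.052.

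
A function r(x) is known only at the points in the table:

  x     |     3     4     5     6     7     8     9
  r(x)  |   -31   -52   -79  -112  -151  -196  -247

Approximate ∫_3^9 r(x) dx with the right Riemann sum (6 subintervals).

Δx = 1.
Sum = 1·[(-52) + (-79) + (-112) + (-151) + (-196) + (-247)] = -837.

-837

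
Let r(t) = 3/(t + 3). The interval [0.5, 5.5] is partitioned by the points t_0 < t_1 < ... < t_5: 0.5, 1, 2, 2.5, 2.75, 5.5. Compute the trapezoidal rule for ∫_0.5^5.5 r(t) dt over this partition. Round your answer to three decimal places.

2.699

Subinterval widths: 0.5, 1, 0.5, 0.25, 2.75.
r(0.5) = 6/7, r(1) = 0.75, r(2) = 0.6, r(2.5) = 6/11, r(2.75) = 12/23, r(5.5) = 6/17.
On each subinterval the trapezoid contributes (Δt_i/2)·[r(t_{i-1}) + r(t_i)].
Sum ≈ 2.699.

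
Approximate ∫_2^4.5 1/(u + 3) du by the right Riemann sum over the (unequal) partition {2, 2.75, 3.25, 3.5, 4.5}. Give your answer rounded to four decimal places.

0.3822

Subinterval widths: 0.75, 0.5, 0.25, 1.
Right endpoints: 2.75, 3.25, 3.5, 4.5.
f(2.75) = 4/23, f(3.25) = 0.16, f(3.5) = 2/13, f(4.5) = 2/15.
Sum = Σ Δu_i · f(u_i).
Sum ≈ 0.3822.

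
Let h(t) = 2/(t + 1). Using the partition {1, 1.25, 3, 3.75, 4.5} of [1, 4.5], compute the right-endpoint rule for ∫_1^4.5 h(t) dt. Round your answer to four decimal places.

Subinterval widths: 0.25, 1.75, 0.75, 0.75.
Right endpoints: 1.25, 3, 3.75, 4.5.
h(1.25) = 8/9, h(3) = 0.5, h(3.75) = 8/19, h(4.5) = 4/11.
Sum = Σ Δt_i · h(t_i).
Sum ≈ 1.6857.

1.6857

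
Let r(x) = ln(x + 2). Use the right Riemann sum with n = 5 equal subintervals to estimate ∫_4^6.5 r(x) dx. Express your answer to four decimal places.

5.0261

Δx = (6.5 − 4)/5 = 0.5.
Right endpoints: 4.5, 5, 5.5, 6, 6.5.
r(4.5) ≈ 1.8718, r(5) ≈ 1.9459, r(5.5) ≈ 2.0149, r(6) ≈ 2.0794, r(6.5) ≈ 2.1401.
Sum = Δx · [r(4.5) + r(5) + r(5.5) + r(6) + r(6.5)].
Sum ≈ 5.0261.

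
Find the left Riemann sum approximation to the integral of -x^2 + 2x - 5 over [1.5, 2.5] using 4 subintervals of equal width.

-4.84375

Δx = (2.5 − 1.5)/4 = 0.25.
Left endpoints: 1.5, 1.75, 2, 2.25.
f(1.5) = -4.25, f(1.75) = -4.5625, f(2) = -5, f(2.25) = -5.5625.
Sum = Δx · [f(1.5) + f(1.75) + f(2) + f(2.25)].
Sum = -4.84375.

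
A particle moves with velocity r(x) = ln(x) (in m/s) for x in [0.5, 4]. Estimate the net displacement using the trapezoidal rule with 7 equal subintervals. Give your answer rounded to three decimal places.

2.356

Δx = (4 − 0.5)/7 = 0.5.
r(0.5) ≈ -0.693, r(1) ≈ 0.000, r(1.5) ≈ 0.405, r(2) ≈ 0.693, r(2.5) ≈ 0.916, r(3) ≈ 1.099, r(3.5) ≈ 1.253, r(4) ≈ 1.386.
T_7 = (Δx/2)·[r(x_0) + 2r(x_1) + ... + 2r(x_{6}) + r(x_7)].
Sum ≈ 2.356.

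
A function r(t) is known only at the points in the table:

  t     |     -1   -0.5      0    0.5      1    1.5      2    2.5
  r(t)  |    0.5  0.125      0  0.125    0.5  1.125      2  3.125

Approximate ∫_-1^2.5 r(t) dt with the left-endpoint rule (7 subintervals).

Δt = 0.5.
Sum = 0.5·[0.5 + 0.125 + 0 + 0.125 + 0.5 + 1.125 + 2] = 2.1875.

2.1875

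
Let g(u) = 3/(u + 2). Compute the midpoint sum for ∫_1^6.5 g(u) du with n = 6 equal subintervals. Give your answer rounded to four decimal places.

3.1143

Δu = (6.5 − 1)/6 = 11/12.
Midpoints: 35/24, 2.375, 79/24, 101/24, 5.125, 145/24.
g(35/24) = 72/83, g(2.375) = 24/35, g(79/24) = 72/127, g(101/24) = 72/149, g(5.125) = 8/19, g(145/24) = 72/193.
Sum = Δu · [g(35/24) + g(2.375) + g(79/24) + ...].
Sum ≈ 3.1143.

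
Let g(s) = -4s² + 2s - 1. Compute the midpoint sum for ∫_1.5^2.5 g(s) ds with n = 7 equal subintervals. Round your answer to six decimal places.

Δs = (2.5 − 1.5)/7 = 1/7.
Midpoints: 11/7, 12/7, 13/7, 2, 15/7, 16/7, 17/7.
g(11/7) = -379/49, g(12/7) = -457/49, g(13/7) = -543/49, g(2) = -13, g(15/7) = -739/49, g(16/7) = -849/49, g(17/7) = -967/49.
Sum = Δs · [g(11/7) + g(12/7) + g(13/7) + ...].
Sum ≈ -13.326531.

-13.326531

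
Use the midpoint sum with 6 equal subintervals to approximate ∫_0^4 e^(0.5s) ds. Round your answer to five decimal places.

12.71915

Δs = (4 − 0)/6 = 2/3.
Midpoints: 1/3, 1, 5/3, 7/3, 3, 11/3.
f(1/3) ≈ 1.18136, f(1) ≈ 1.64872, f(5/3) ≈ 2.30098, f(7/3) ≈ 3.21127, f(3) ≈ 4.48169, f(11/3) ≈ 6.25470.
Sum = Δs · [f(1/3) + f(1) + f(5/3) + ...].
Sum ≈ 12.71915.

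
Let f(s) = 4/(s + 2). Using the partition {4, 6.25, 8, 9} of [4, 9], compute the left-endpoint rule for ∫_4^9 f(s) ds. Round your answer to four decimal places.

Subinterval widths: 2.25, 1.75, 1.
Left endpoints: 4, 6.25, 8.
f(4) = 2/3, f(6.25) = 16/33, f(8) = 0.4.
Sum = Σ Δs_i · f(s_i).
Sum ≈ 2.7485.

2.7485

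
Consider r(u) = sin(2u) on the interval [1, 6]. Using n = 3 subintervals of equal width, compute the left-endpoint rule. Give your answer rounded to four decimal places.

Δu = (6 − 1)/3 = 5/3.
Left endpoints: 1, 8/3, 13/3.
r(1) ≈ 0.9093, r(8/3) ≈ -0.8133, r(13/3) ≈ 0.6876.
Sum = Δu · [r(1) + r(8/3) + r(13/3)].
Sum ≈ 1.3059.

1.3059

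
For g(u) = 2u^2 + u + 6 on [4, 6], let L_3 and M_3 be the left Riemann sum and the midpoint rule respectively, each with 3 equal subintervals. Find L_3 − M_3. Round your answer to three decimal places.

-13.556

L_3 ≈ 109.62963.
M_3 ≈ 123.18519.
L_3 − M_3 ≈ -13.556.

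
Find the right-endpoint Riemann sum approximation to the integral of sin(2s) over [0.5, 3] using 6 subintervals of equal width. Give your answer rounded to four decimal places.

Δs = (3 − 0.5)/6 = 5/12.
Right endpoints: 11/12, 4/3, 1.75, 13/6, 31/12, 3.
f(11/12) ≈ 0.9657, f(4/3) ≈ 0.4573, f(1.75) ≈ -0.3508, f(13/6) ≈ -0.9290, f(31/12) ≈ -0.8986, f(3) ≈ -0.2794.
Sum = Δs · [f(11/12) + f(4/3) + f(1.75) + ...].
Sum ≈ -0.4312.

-0.4312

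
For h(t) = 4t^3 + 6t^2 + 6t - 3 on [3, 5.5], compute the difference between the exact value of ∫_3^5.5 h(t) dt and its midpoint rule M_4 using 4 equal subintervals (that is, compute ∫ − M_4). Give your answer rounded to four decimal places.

4.6387

Exact integral: ∫_3^5.5 h(t) dt = 1169.0625.
M_4 ≈ 1164.423828.
Error ≈ 1169.0625 − 1164.423828 ≈ 4.6387.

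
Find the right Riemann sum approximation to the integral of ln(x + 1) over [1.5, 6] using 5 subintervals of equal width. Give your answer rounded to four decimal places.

Δx = (6 − 1.5)/5 = 0.9.
Right endpoints: 2.4, 3.3, 4.2, 5.1, 6.
f(2.4) ≈ 1.2238, f(3.3) ≈ 1.4586, f(4.2) ≈ 1.6487, f(5.1) ≈ 1.8083, f(6) ≈ 1.9459.
Sum = Δx · [f(2.4) + f(3.3) + f(4.2) + f(5.1) + f(6)].
Sum ≈ 7.2767.

7.2767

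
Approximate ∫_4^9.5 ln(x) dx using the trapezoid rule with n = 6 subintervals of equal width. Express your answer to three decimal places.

Δx = (9.5 − 4)/6 = 11/12.
f(4) ≈ 1.386, f(59/12) ≈ 1.593, f(35/6) ≈ 1.764, f(6.75) ≈ 1.910, f(23/3) ≈ 2.037, f(103/12) ≈ 2.150, f(9.5) ≈ 2.251.
T_6 = (Δx/2)·[f(x_0) + 2f(x_1) + ... + 2f(x_{5}) + f(x_6)].
Sum ≈ 10.332.

10.332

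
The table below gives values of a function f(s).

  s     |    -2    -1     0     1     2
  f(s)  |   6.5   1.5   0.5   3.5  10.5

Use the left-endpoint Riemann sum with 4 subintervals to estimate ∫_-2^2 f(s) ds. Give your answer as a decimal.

Δs = 1.
Sum = 1·[6.5 + 1.5 + 0.5 + 3.5] = 12.

12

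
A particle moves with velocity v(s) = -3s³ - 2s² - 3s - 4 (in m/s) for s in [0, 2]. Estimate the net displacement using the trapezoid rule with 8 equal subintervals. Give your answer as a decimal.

Δs = (2 − 0)/8 = 0.25.
v(0) = -4, v(0.25) = -4.921875, v(0.5) = -6.375, v(0.75) = -8.640625, v(1) = -12, v(1.25) = -16.734375, v(1.5) = -23.125, v(1.75) = -31.453125, v(2) = -42.
T_8 = (Δs/2)·[v(s_0) + 2v(s_1) + ... + 2v(s_{7}) + v(s_8)].
Sum = -31.5625.

-31.5625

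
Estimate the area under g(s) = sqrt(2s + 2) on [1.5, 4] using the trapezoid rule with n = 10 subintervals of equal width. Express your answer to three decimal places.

6.813

Δs = (4 − 1.5)/10 = 0.25.
g(1.5) ≈ 2.236, g(1.75) ≈ 2.345, g(2) ≈ 2.449, g(2.25) ≈ 2.550, g(2.5) ≈ 2.646, g(2.75) ≈ 2.739, g(3) ≈ 2.828, g(3.25) ≈ 2.915, g(3.5) ≈ 3.000, g(3.75) ≈ 3.082, g(4) ≈ 3.162.
T_10 = (Δs/2)·[g(s_0) + 2g(s_1) + ... + 2g(s_{9}) + g(s_10)].
Sum ≈ 6.813.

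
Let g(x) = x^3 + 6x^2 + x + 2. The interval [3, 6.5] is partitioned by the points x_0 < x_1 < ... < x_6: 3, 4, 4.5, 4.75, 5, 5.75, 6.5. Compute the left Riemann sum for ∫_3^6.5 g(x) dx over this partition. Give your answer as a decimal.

Subinterval widths: 1, 0.5, 0.25, 0.25, 0.75, 0.75.
Left endpoints: 3, 4, 4.5, 4.75, 5, 5.75.
g(3) = 86, g(4) = 166, g(4.5) = 219.125, g(4.75) = 249.296875, g(5) = 282, g(5.75) = 396.234375.
Sum = Σ Δx_i · g(x_i).
Sum = 794.78125.

794.78125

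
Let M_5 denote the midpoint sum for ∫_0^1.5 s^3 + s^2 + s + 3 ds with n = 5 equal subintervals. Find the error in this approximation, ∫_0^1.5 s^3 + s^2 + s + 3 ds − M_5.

Exact integral: ∫_0^1.5 f(s) ds = 8.015625.
M_5 = 7.9790625.
Error = 8.015625 − 7.9790625 = 0.0365625.

0.0365625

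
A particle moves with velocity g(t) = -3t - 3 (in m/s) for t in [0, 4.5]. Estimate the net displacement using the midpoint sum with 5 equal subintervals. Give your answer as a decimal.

Δt = (4.5 − 0)/5 = 0.9.
Midpoints: 0.45, 1.35, 2.25, 3.15, 4.05.
g(0.45) = -4.35, g(1.35) = -7.05, g(2.25) = -9.75, g(3.15) = -12.45, g(4.05) = -15.15.
Sum = Δt · [g(0.45) + g(1.35) + g(2.25) + g(3.15) + g(4.05)].
Sum = -43.875.

-43.875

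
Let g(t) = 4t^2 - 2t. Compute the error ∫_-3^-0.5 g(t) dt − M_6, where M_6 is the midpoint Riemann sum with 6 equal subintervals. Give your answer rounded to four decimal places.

Exact integral: ∫_-3^-0.5 g(t) dt ≈ 44.583333.
M_6 ≈ 44.438657.
Error ≈ 44.583333 − 44.438657 ≈ 0.1447.

0.1447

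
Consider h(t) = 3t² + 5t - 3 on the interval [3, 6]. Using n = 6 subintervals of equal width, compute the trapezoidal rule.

Δt = (6 − 3)/6 = 0.5.
h(3) = 39, h(3.5) = 51.25, h(4) = 65, h(4.5) = 80.25, h(5) = 97, h(5.5) = 115.25, h(6) = 135.
T_6 = (Δt/2)·[h(t_0) + 2h(t_1) + ... + 2h(t_{5}) + h(t_6)].
Sum = 247.875.

247.875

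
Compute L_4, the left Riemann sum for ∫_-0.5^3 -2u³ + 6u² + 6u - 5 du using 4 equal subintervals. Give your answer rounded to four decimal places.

13.4395

Δu = (3 − (-0.5))/4 = 0.875.
Left endpoints: -0.5, 0.375, 1.25, 2.125.
f(-0.5) = -6.25, f(0.375) = -2.01171875, f(1.25) = 7.96875, f(2.125) = 15.65234375.
Sum = Δu · [f(-0.5) + f(0.375) + f(1.25) + f(2.125)].
Sum ≈ 13.4395.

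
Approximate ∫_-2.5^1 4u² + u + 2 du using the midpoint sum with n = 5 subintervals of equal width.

Δu = (1 − (-2.5))/5 = 0.7.
Midpoints: -2.15, -1.45, -0.75, -0.05, 0.65.
f(-2.15) = 18.34, f(-1.45) = 8.96, f(-0.75) = 3.5, f(-0.05) = 1.96, f(0.65) = 4.34.
Sum = Δu · [f(-2.15) + f(-1.45) + f(-0.75) + f(-0.05) + f(0.65)].
Sum = 25.97.

25.97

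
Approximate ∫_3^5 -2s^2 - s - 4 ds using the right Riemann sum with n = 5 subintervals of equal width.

Δs = (5 − 3)/5 = 0.4.
Right endpoints: 3.4, 3.8, 4.2, 4.6, 5.
f(3.4) = -30.52, f(3.8) = -36.68, f(4.2) = -43.48, f(4.6) = -50.92, f(5) = -59.
Sum = Δs · [f(3.4) + f(3.8) + f(4.2) + f(4.6) + f(5)].
Sum = -88.24.

-88.24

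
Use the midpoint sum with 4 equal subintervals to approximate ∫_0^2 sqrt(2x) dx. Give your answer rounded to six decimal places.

Δx = (2 − 0)/4 = 0.5.
Midpoints: 0.25, 0.75, 1.25, 1.75.
f(0.25) ≈ 0.707107, f(0.75) ≈ 1.224745, f(1.25) ≈ 1.581139, f(1.75) ≈ 1.870829.
Sum = Δx · [f(0.25) + f(0.75) + f(1.25) + f(1.75)].
Sum ≈ 2.691910.

2.691910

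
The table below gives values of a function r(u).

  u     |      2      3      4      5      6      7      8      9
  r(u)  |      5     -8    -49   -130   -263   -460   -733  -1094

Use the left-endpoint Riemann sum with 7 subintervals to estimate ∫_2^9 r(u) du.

-1638

Δu = 1.
Sum = 1·[5 + (-8) + (-49) + (-130) + (-263) + (-460) + (-733)] = -1638.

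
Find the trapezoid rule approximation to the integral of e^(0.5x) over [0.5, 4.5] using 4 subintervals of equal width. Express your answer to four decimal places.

Δx = (4.5 − 0.5)/4 = 1.
f(0.5) ≈ 1.2840, f(1.5) ≈ 2.1170, f(2.5) ≈ 3.4903, f(3.5) ≈ 5.7546, f(4.5) ≈ 9.4877.
T_4 = (Δx/2)·[f(x_0) + 2f(x_1) + 2f(x_2) + 2f(x_3) + f(x_4)].
Sum ≈ 16.7478.

16.7478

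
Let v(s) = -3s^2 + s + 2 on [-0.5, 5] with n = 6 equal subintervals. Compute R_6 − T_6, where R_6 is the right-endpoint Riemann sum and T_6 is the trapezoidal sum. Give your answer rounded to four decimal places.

-31.5104

R_6 ≈ -135.571181.
T_6 ≈ -104.060764.
R_6 − T_6 ≈ -31.5104.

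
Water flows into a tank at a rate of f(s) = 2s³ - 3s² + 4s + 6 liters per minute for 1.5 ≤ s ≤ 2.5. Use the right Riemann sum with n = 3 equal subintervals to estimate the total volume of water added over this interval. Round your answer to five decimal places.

Δs = (2.5 − 1.5)/3 = 1/3.
Right endpoints: 11/6, 13/6, 2.5.
f(11/6) = 841/54, f(13/6) = 565/27, f(2.5) = 28.5.
Sum = Δs · [f(11/6) + f(13/6) + f(2.5)].
Sum ≈ 21.66667.

21.66667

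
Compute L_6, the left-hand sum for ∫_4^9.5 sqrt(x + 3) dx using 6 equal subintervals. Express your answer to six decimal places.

16.704798

Δx = (9.5 − 4)/6 = 11/12.
Left endpoints: 4, 59/12, 35/6, 6.75, 23/3, 103/12.
f(4) ≈ 2.645751, f(59/12) ≈ 2.813657, f(35/6) ≈ 2.972092, f(6.75) ≈ 3.122499, f(23/3) ≈ 3.265986, f(103/12) ≈ 3.403430.
Sum = Δx · [f(4) + f(59/12) + f(35/6) + ...].
Sum ≈ 16.704798.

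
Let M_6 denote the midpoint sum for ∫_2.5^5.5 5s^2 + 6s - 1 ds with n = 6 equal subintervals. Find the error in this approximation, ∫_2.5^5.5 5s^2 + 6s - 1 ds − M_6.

0.3125

Exact integral: ∫_2.5^5.5 f(s) ds = 320.25.
M_6 = 319.9375.
Error = 320.25 − 319.9375 = 0.3125.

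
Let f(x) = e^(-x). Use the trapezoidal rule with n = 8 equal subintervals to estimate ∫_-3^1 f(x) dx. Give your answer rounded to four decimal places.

Δx = (1 − (-3))/8 = 0.5.
f(-3) ≈ 20.0855, f(-2.5) ≈ 12.1825, f(-2) ≈ 7.3891, f(-1.5) ≈ 4.4817, f(-1) ≈ 2.7183, f(-0.5) ≈ 1.6487, f(0) ≈ 1.0000, f(0.5) ≈ 0.6065, f(1) ≈ 0.3679.
T_8 = (Δx/2)·[f(x_0) + 2f(x_1) + ... + 2f(x_{7}) + f(x_8)].
Sum ≈ 20.1267.

20.1267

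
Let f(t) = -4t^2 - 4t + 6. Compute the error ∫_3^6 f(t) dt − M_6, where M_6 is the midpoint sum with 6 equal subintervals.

-0.25

Exact integral: ∫_3^6 f(t) dt = -288.
M_6 = -287.75.
Error = -288 − (-287.75) = -0.25.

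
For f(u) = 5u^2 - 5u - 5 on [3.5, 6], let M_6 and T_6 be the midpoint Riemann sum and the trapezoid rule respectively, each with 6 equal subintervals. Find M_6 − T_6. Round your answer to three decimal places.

-0.543

M_6 ≈ 216.48582.
T_6 ≈ 217.02836.
M_6 − T_6 ≈ -0.543.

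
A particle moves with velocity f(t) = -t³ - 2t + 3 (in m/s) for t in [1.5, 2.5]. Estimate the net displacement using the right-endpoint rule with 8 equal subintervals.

-10.40625

Δt = (2.5 − 1.5)/8 = 0.125.
Right endpoints: 1.625, 1.75, 1.875, 2, 2.125, 2.25, 2.375, 2.5.
f(1.625) = -2325/512, f(1.75) = -5.859375, f(1.875) = -3759/512, f(2) = -9, f(2.125) = -5553/512, f(2.25) = -12.890625, f(2.375) = -7755/512, f(2.5) = -17.625.
Sum = Δt · [f(1.625) + f(1.75) + f(1.875) + ...].
Sum = -10.40625.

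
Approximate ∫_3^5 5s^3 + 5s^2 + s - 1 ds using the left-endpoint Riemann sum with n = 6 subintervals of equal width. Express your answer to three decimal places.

Δs = (5 − 3)/6 = 1/3.
Left endpoints: 3, 10/3, 11/3, 4, 13/3, 14/3.
f(3) = 182, f(10/3) = 6563/27, f(11/3) = 8542/27, f(4) = 403, f(13/3) = 13610/27, f(14/3) = 16759/27.
Sum = Δs · [f(3) + f(10/3) + f(11/3) + ...].
Sum ≈ 756.407.

756.407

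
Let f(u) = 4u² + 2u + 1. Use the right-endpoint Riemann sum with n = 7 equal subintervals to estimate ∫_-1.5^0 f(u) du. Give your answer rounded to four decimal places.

Δu = (0 − (-1.5))/7 = 3/14.
Right endpoints: -9/7, -15/14, -6/7, -9/14, -3/7, -3/14, 0.
f(-9/7) = 247/49, f(-15/14) = 169/49, f(-6/7) = 109/49, f(-9/14) = 67/49, f(-3/7) = 43/49, f(-3/14) = 37/49, f(0) = 1.
Sum = Δu · [f(-9/7) + f(-15/14) + f(-6/7) + ...].
Sum ≈ 3.1531.

3.1531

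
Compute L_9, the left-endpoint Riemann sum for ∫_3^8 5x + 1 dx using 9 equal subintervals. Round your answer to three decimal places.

135.556

Δx = (8 − 3)/9 = 5/9.
Left endpoints: 3, 32/9, 37/9, 14/3, 47/9, 52/9, 19/3, 62/9, 67/9.
f(3) = 16, f(32/9) = 169/9, f(37/9) = 194/9, f(14/3) = 73/3, f(47/9) = 244/9, f(52/9) = 269/9, f(19/3) = 98/3, f(62/9) = 319/9, f(67/9) = 344/9.
Sum = Δx · [f(3) + f(32/9) + f(37/9) + ...].
Sum ≈ 135.556.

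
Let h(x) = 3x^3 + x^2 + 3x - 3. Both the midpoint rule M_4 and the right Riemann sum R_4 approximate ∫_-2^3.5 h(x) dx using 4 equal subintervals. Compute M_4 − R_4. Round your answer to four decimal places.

M_4 ≈ 106.664551.
R_4 ≈ 248.756836.
M_4 − R_4 ≈ -142.0923.

-142.0923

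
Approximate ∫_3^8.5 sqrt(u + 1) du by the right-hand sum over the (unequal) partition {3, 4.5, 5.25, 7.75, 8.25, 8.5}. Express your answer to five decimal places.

Subinterval widths: 1.5, 0.75, 2.5, 0.5, 0.25.
Right endpoints: 4.5, 5.25, 7.75, 8.25, 8.5.
f(4.5) ≈ 2.34521, f(5.25) ≈ 2.50000, f(7.75) ≈ 2.95804, f(8.25) ≈ 3.04138, f(8.5) ≈ 3.08221.
Sum = Σ Δu_i · f(u_i).
Sum ≈ 15.07915.

15.07915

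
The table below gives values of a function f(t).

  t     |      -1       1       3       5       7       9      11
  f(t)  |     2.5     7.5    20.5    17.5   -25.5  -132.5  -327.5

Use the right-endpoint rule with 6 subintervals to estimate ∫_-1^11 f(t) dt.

Δt = 2.
Sum = 2·[7.5 + 20.5 + 17.5 + (-25.5) + (-132.5) + (-327.5)] = -880.

-880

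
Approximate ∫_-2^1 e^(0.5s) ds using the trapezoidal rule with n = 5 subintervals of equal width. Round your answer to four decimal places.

Δs = (1 − (-2))/5 = 0.6.
f(-2) ≈ 0.3679, f(-1.4) ≈ 0.4966, f(-0.8) ≈ 0.6703, f(-0.2) ≈ 0.9048, f(0.4) ≈ 1.2214, f(1) ≈ 1.6487.
T_5 = (Δs/2)·[f(s_0) + 2f(s_1) + ... + 2f(s_{4}) + f(s_5)].
Sum ≈ 2.5809.

2.5809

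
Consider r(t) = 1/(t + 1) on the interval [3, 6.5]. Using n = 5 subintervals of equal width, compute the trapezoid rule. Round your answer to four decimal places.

Δt = (6.5 − 3)/5 = 0.7.
r(3) = 0.25, r(3.7) = 10/47, r(4.4) = 5/27, r(5.1) = 10/61, r(5.8) = 5/34, r(6.5) = 2/15.
T_5 = (Δt/2)·[r(t_0) + 2r(t_1) + ... + 2r(t_{4}) + r(t_5)].
Sum ≈ 0.6304.

0.6304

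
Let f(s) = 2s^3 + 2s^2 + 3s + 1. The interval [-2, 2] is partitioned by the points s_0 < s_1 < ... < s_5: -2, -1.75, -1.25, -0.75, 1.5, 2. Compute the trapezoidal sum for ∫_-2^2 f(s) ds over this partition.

22.7421875

Subinterval widths: 0.25, 0.5, 0.5, 2.25, 0.5.
f(-2) = -13, f(-1.75) = -8.84375, f(-1.25) = -3.53125, f(-0.75) = -0.96875, f(1.5) = 16.75, f(2) = 31.
On each subinterval the trapezoid contributes (Δs_i/2)·[f(s_{i-1}) + f(s_i)].
Sum = 22.7421875.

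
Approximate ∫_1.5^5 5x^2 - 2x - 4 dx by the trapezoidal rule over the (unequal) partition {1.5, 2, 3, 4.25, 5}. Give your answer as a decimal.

Subinterval widths: 0.5, 1, 1.25, 0.75.
f(1.5) = 4.25, f(2) = 12, f(3) = 35, f(4.25) = 77.8125, f(5) = 111.
On each subinterval the trapezoid contributes (Δx_i/2)·[f(x_{i-1}) + f(x_i)].
Sum = 168.875.

168.875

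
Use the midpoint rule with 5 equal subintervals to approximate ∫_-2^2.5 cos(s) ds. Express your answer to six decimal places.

Δs = (2.5 − (-2))/5 = 0.9.
Midpoints: -1.55, -0.65, 0.25, 1.15, 2.05.
f(-1.55) ≈ 0.020795, f(-0.65) ≈ 0.796084, f(0.25) ≈ 0.968912, f(1.15) ≈ 0.408487, f(2.05) ≈ -0.461073.
Sum = Δs · [f(-1.55) + f(-0.65) + f(0.25) + f(1.15) + f(2.05)].
Sum ≈ 1.559885.

1.559885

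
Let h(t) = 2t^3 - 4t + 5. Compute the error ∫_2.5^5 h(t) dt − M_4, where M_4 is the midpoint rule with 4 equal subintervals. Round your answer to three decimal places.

1.831

Exact integral: ∫_2.5^5 h(t) dt = 267.96875.
M_4 ≈ 266.13770.
Error ≈ 267.96875 − 266.13770 ≈ 1.831.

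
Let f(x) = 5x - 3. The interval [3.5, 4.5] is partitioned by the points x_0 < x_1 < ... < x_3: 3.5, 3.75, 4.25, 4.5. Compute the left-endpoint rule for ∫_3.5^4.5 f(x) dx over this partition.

Subinterval widths: 0.25, 0.5, 0.25.
Left endpoints: 3.5, 3.75, 4.25.
f(3.5) = 14.5, f(3.75) = 15.75, f(4.25) = 18.25.
Sum = Σ Δx_i · f(x_i).
Sum = 16.0625.

16.0625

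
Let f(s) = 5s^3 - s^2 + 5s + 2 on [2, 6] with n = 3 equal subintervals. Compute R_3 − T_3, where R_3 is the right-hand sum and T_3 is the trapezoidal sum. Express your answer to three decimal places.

685.333

R_3 ≈ 2373.92593.
T_3 ≈ 1688.59259.
R_3 − T_3 ≈ 685.333.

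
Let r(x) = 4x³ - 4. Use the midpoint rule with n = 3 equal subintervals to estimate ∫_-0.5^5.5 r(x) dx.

831

Δx = (5.5 − (-0.5))/3 = 2.
Midpoints: 0.5, 2.5, 4.5.
r(0.5) = -3.5, r(2.5) = 58.5, r(4.5) = 360.5.
Sum = Δx · [r(0.5) + r(2.5) + r(4.5)].
Sum = 831.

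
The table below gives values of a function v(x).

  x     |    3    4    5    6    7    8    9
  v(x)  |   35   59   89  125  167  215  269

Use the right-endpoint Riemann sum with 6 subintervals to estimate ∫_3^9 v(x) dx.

924

Δx = 1.
Sum = 1·[59 + 89 + 125 + 167 + 215 + 269] = 924.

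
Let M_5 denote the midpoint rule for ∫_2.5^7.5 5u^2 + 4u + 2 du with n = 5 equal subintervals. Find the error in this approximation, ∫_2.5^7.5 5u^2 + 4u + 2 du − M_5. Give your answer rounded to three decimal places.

2.083

Exact integral: ∫_2.5^7.5 f(u) du ≈ 787.08333.
M_5 = 785.
Error ≈ 787.08333 − 785 ≈ 2.083.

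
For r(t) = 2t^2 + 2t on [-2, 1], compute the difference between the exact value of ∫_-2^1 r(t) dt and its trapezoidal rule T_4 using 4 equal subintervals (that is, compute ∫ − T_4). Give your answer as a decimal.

Exact integral: ∫_-2^1 r(t) dt = 3.
T_4 = 3.5625.
Error = 3 − 3.5625 = -0.5625.

-0.5625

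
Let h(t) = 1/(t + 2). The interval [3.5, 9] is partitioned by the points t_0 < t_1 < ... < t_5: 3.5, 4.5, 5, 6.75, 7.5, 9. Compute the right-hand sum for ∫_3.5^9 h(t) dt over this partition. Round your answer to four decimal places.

0.6406

Subinterval widths: 1, 0.5, 1.75, 0.75, 1.5.
Right endpoints: 4.5, 5, 6.75, 7.5, 9.
h(4.5) = 2/13, h(5) = 1/7, h(6.75) = 4/35, h(7.5) = 2/19, h(9) = 1/11.
Sum = Σ Δt_i · h(t_i).
Sum ≈ 0.6406.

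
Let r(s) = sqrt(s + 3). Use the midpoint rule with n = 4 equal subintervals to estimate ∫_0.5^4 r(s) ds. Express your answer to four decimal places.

Δs = (4 − 0.5)/4 = 0.875.
Midpoints: 0.9375, 1.8125, 2.6875, 3.5625.
r(0.9375) ≈ 1.9843, r(1.8125) ≈ 2.1937, r(2.6875) ≈ 2.3848, r(3.5625) ≈ 2.5617.
Sum = Δs · [r(0.9375) + r(1.8125) + r(2.6875) + r(3.5625)].
Sum ≈ 7.9841.

7.9841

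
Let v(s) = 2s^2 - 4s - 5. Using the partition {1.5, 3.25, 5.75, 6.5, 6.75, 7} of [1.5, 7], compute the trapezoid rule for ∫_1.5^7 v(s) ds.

112.5625

Subinterval widths: 1.75, 2.5, 0.75, 0.25, 0.25.
v(1.5) = -6.5, v(3.25) = 3.125, v(5.75) = 38.125, v(6.5) = 53.5, v(6.75) = 59.125, v(7) = 65.
On each subinterval the trapezoid contributes (Δs_i/2)·[v(s_{i-1}) + v(s_i)].
Sum = 112.5625.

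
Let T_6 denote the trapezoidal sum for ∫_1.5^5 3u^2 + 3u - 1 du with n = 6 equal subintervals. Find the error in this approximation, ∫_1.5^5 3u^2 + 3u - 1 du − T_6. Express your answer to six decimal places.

-0.595486

Exact integral: ∫_1.5^5 f(u) du = 152.25.
T_6 ≈ 152.84548611.
Error ≈ 152.25 − 152.84548611 ≈ -0.595486.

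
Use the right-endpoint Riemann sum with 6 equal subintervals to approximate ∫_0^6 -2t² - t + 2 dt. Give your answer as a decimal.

-191

Δt = (6 − 0)/6 = 1.
Right endpoints: 1, 2, 3, 4, 5, 6.
f(1) = -1, f(2) = -8, f(3) = -19, f(4) = -34, f(5) = -53, f(6) = -76.
Sum = Δt · [f(1) + f(2) + f(3) + ...].
Sum = -191.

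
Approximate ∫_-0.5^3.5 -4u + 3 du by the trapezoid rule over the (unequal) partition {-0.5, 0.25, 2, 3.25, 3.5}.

-12

Subinterval widths: 0.75, 1.75, 1.25, 0.25.
f(-0.5) = 5, f(0.25) = 2, f(2) = -5, f(3.25) = -10, f(3.5) = -11.
On each subinterval the trapezoid contributes (Δu_i/2)·[f(u_{i-1}) + f(u_i)].
Sum = -12.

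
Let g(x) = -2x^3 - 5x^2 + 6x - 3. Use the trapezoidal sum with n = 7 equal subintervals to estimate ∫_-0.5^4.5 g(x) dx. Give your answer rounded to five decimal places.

-319.31122

Δx = (4.5 − (-0.5))/7 = 5/7.
g(-0.5) = -7, g(3/14) = -1347/686, g(13/14) = -1146/343, g(23/14) = -10637/686, g(33/14) = -14691/343, g(43/14) = -61527/686, g(53/14) = -55036/343, g(4.5) = -259.5.
T_7 = (Δx/2)·[g(x_0) + 2g(x_1) + ... + 2g(x_{6}) + g(x_7)].
Sum ≈ -319.31122.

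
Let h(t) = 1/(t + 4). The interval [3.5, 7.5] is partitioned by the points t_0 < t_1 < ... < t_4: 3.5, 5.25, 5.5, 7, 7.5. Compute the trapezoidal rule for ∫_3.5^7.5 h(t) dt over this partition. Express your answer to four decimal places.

0.4295

Subinterval widths: 1.75, 0.25, 1.5, 0.5.
h(3.5) = 2/15, h(5.25) = 4/37, h(5.5) = 2/19, h(7) = 1/11, h(7.5) = 2/23.
On each subinterval the trapezoid contributes (Δt_i/2)·[h(t_{i-1}) + h(t_i)].
Sum ≈ 0.4295.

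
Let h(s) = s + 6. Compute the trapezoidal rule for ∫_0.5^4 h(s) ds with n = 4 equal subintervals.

28.875

Δs = (4 − 0.5)/4 = 0.875.
h(0.5) = 6.5, h(1.375) = 7.375, h(2.25) = 8.25, h(3.125) = 9.125, h(4) = 10.
T_4 = (Δs/2)·[h(s_0) + 2h(s_1) + 2h(s_2) + 2h(s_3) + h(s_4)].
Sum = 28.875.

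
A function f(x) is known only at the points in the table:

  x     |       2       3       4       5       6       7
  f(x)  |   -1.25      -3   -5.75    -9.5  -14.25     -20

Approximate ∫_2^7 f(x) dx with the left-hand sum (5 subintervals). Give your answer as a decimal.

Δx = 1.
Sum = 1·[(-1.25) + (-3) + (-5.75) + (-9.5) + (-14.25)] = -33.75.

-33.75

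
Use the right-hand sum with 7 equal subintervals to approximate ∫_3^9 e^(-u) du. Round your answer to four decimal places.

Δu = (9 − 3)/7 = 6/7.
Right endpoints: 27/7, 33/7, 39/7, 45/7, 51/7, 57/7, 9.
f(27/7) ≈ 0.0211, f(33/7) ≈ 0.0090, f(39/7) ≈ 0.0038, f(45/7) ≈ 0.0016, f(51/7) ≈ 0.0007, f(57/7) ≈ 0.0003, f(9) ≈ 0.0001.
Sum = Δu · [f(27/7) + f(33/7) + f(39/7) + ...].
Sum ≈ 0.0314.

0.0314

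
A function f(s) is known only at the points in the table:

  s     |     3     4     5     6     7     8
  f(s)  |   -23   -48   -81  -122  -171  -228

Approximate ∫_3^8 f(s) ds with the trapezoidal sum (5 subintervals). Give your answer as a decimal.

-547.5

Δs = 1.
T_5 = (1/2)·[(-23) + 2·(-48) + 2·(-81) + 2·(-122) + 2·(-171) + (-228)] = -547.5.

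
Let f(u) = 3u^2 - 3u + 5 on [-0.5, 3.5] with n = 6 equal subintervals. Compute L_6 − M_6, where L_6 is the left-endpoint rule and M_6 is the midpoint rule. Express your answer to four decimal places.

-6.6667

L_6 ≈ 37.888889.
M_6 ≈ 44.555556.
L_6 − M_6 ≈ -6.6667.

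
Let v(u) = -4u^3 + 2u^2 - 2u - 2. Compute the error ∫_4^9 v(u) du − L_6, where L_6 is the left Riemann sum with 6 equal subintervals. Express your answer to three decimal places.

-1014.352

Exact integral: ∫_4^9 v(u) du ≈ -5936.66667.
L_6 ≈ -4922.31481.
Error ≈ -5936.66667 − (-4922.31481) ≈ -1014.352.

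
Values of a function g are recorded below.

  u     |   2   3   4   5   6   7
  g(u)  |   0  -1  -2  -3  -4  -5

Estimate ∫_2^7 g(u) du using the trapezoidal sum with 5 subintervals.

Δu = 1.
T_5 = (1/2)·[0 + 2·(-1) + 2·(-2) + 2·(-3) + 2·(-4) + (-5)] = -12.5.

-12.5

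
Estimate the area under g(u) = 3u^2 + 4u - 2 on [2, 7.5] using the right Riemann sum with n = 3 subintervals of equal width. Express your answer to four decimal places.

680.4722

Δu = (7.5 − 2)/3 = 11/6.
Right endpoints: 23/6, 17/3, 7.5.
g(23/6) = 689/12, g(17/3) = 117, g(7.5) = 196.75.
Sum = Δu · [g(23/6) + g(17/3) + g(7.5)].
Sum ≈ 680.4722.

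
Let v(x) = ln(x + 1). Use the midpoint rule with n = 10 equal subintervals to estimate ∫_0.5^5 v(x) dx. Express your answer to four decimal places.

5.6465

Δx = (5 − 0.5)/10 = 0.45.
Midpoints: 0.725, 1.175, 1.625, 2.075, 2.525, 2.975, 3.425, 3.875, 4.325, 4.775.
v(0.725) ≈ 0.5452, v(1.175) ≈ 0.7770, v(1.625) ≈ 0.9651, v(2.075) ≈ 1.1233, v(2.525) ≈ 1.2599, v(2.975) ≈ 1.3800, v(3.425) ≈ 1.4873, v(3.875) ≈ 1.5841, v(4.325) ≈ 1.6724, v(4.775) ≈ 1.7535.
Sum = Δx · [v(0.725) + v(1.175) + v(1.625) + ...].
Sum ≈ 5.6465.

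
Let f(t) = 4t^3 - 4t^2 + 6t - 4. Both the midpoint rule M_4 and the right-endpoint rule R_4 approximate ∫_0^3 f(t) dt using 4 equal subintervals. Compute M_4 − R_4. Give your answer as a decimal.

M_4 = 58.03125.
R_4 = 97.6875.
M_4 − R_4 = -39.65625.

-39.65625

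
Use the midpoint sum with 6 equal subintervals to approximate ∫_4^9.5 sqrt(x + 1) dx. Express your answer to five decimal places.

Δx = (9.5 − 4)/6 = 11/12.
Midpoints: 107/24, 5.375, 151/24, 173/24, 8.125, 217/24.
f(107/24) ≈ 2.33631, f(5.375) ≈ 2.52488, f(151/24) ≈ 2.70031, f(173/24) ≈ 2.86502, f(8.125) ≈ 3.02076, f(217/24) ≈ 3.16886.
Sum = Δx · [f(107/24) + f(5.375) + f(151/24) + ...].
Sum ≈ 15.23145.

15.23145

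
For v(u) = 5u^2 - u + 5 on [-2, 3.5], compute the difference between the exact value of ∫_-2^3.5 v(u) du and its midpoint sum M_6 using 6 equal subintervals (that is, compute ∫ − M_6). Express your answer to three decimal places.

Exact integral: ∫_-2^3.5 v(u) du ≈ 108.16667.
M_6 ≈ 106.24103.
Error ≈ 108.16667 − 106.24103 ≈ 1.926.

1.926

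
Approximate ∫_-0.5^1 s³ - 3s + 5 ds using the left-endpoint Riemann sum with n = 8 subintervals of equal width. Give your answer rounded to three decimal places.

Δs = (1 − (-0.5))/8 = 0.1875.
Left endpoints: -0.5, -0.3125, -0.125, 0.0625, 0.25, 0.4375, 0.625, 0.8125.
f(-0.5) = 6.375, f(-0.3125) = 24195/4096, f(-0.125) = 2751/512, f(0.0625) = 19713/4096, f(0.25) = 4.265625, f(0.4375) = 15447/4096, f(0.625) = 1725/512, f(0.8125) = 12693/4096.
Sum = Δs · [f(-0.5) + f(-0.3125) + f(-0.125) + ...].
Sum ≈ 6.932.

6.932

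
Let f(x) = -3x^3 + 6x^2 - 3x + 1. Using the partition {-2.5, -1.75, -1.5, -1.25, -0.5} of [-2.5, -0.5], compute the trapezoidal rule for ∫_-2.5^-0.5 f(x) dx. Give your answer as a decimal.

74.09375

Subinterval widths: 0.75, 0.25, 0.25, 0.75.
f(-2.5) = 92.875, f(-1.75) = 40.703125, f(-1.5) = 29.125, f(-1.25) = 19.984375, f(-0.5) = 4.375.
On each subinterval the trapezoid contributes (Δx_i/2)·[f(x_{i-1}) + f(x_i)].
Sum = 74.09375.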